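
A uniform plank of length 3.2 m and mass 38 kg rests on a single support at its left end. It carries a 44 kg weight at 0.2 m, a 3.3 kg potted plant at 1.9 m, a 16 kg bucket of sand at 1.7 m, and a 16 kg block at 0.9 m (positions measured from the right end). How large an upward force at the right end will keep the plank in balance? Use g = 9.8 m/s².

Take moments about the left end.
Beam weight: 38 × 9.8 = 372.4 N down at 1.6 m → arm 1.6 m, τ = 372.4 × 1.6 = 595.8 N·m clockwise.
Weight: 44 × 9.8 = 431.2 N down at 0.2 m → arm 3 m, τ = 431.2 × 3 = 1294 N·m clockwise.
Potted plant: 3.3 × 9.8 = 32.34 N down at 1.9 m → arm 1.3 m, τ = 32.34 × 1.3 = 42.04 N·m clockwise.
Bucket of sand: 16 × 9.8 = 156.8 N down at 1.7 m → arm 1.5 m, τ = 156.8 × 1.5 = 235.2 N·m clockwise.
Block: 16 × 9.8 = 156.8 N down at 0.9 m → arm 2.3 m, τ = 156.8 × 2.3 = 360.6 N·m clockwise.
Net moment of the loads = 2528 N·m clockwise.
The upward force F acts at the right end, arm 3.2 m, giving F × 3.2 counterclockwise.
Setting net torque to zero: F × 3.2 = 2528 → F = 2528 / 3.2 = 790 N.

F ≈ 790 N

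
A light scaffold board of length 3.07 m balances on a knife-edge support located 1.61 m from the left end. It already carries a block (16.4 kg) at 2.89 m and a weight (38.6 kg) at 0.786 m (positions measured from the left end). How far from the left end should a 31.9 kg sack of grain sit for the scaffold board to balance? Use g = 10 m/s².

Take moments about the knife-edge support (at 1.61 m from the left end).
Block: 16.4 × 10 = 164 N down at 2.89 m → arm 1.28 m, τ = 164 × 1.28 = 209.9 N·m clockwise.
Weight: 38.6 × 10 = 386 N down at 0.786 m → arm 0.824 m, τ = 386 × 0.824 = 318.1 N·m counterclockwise.
Net moment of existing loads = 108.2 N·m counterclockwise.
The sack of grain weighs 31.9 × 10 = 319 N and must supply an equal clockwise moment, so its lever arm about the knife-edge support is 108.2 / 319 = 0.339 m.
That puts it at 1.61 + 0.339 = 1.95 m from the left end.

x ≈ 1.95 m from the left end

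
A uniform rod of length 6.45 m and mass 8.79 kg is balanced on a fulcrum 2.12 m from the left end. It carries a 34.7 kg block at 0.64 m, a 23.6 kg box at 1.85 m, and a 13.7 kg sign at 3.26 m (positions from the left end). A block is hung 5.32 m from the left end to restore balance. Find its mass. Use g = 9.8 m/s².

m ≈ 10.1 kg

Sum moments about the fulcrum (at 2.12 m from the left end) (the support reaction has zero arm there).
Beam weight: 8.79 × 9.8 = 86.14 N down at 3.225 m → arm 1.105 m, τ = 86.14 × 1.105 = 95.18 N·m clockwise.
Block: 34.7 × 9.8 = 340.1 N down at 0.64 m → arm 1.48 m, τ = 340.1 × 1.48 = 503.3 N·m counterclockwise.
Box: 23.6 × 9.8 = 231.3 N down at 1.85 m → arm 0.27 m, τ = 231.3 × 0.27 = 62.45 N·m counterclockwise.
Sign: 13.7 × 9.8 = 134.3 N down at 3.26 m → arm 1.14 m, τ = 134.3 × 1.14 = 153.1 N·m clockwise.
Net moment of known loads = 317.5 N·m counterclockwise.
An unknown mass m at 5.32 m has arm 3.2 m; its moment is m·g·3.2 clockwise.
Balancing moments: m × 9.8 × 3.2 = 317.5, giving m = 317.5 / (9.8 × 3.2) = 10.1 kg.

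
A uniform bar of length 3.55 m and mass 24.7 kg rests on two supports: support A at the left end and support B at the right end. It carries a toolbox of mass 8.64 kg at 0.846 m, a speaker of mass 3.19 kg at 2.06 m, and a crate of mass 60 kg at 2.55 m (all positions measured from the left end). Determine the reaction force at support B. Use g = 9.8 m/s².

Taking torques about support A:
Beam weight: 24.7 × 9.8 = 242.1 N down at 1.775 m → arm 1.775 m, τ = 242.1 × 1.775 = 429.7 N·m clockwise.
Toolbox: 8.64 × 9.8 = 84.67 N down at 0.846 m → arm 0.846 m, τ = 84.67 × 0.846 = 71.63 N·m clockwise.
Speaker: 3.19 × 9.8 = 31.26 N down at 2.06 m → arm 2.06 m, τ = 31.26 × 2.06 = 64.4 N·m clockwise.
Crate: 60 × 9.8 = 588 N down at 2.55 m → arm 2.55 m, τ = 588 × 2.55 = 1499 N·m clockwise.
Net load moment about support A = 2065 N·m clockwise.
Reaction R at support B is upward at 3.55 m, arm 3.55 m → moment R × 3.55 counterclockwise.
For rotational equilibrium, R × 3.55 = 2065, so R = 582 N.

R_B ≈ 582 N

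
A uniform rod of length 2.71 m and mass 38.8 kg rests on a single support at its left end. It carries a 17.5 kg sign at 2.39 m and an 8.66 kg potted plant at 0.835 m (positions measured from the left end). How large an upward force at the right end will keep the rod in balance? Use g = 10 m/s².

F ≈ 375 N

Taking torques about the left end:
Beam weight: 38.8 × 10 = 388 N down at 1.355 m → arm 1.355 m, τ = 388 × 1.355 = 525.7 N·m clockwise.
Sign: 17.5 × 10 = 175 N down at 2.39 m → arm 2.39 m, τ = 175 × 2.39 = 418.2 N·m clockwise.
Potted plant: 8.66 × 10 = 86.6 N down at 0.835 m → arm 0.835 m, τ = 86.6 × 0.835 = 72.31 N·m clockwise.
Net moment of the loads = 1016 N·m clockwise.
The upward force F acts at the right end, arm 2.71 m, giving F × 2.71 counterclockwise.
Balancing moments: F × 2.71 = 1016, giving F = 1016 / 2.71 = 375 N.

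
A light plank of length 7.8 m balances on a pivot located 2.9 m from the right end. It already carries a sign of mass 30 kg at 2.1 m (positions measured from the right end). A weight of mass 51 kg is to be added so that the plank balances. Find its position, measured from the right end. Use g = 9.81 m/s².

x ≈ 3.37 m from the right end

Sum moments about the pivot (at 2.9 m from the right end) (the support reaction has zero arm there).
Sign: 30 × 9.81 = 294.3 N down at 2.1 m → arm 0.8 m, τ = 294.3 × 0.8 = 235.4 N·m clockwise.
Net moment of existing loads = 235.4 N·m clockwise.
The weight weighs 51 × 9.81 = 500.3 N and must supply an equal counterclockwise moment, so its lever arm about the pivot is 235.4 / 500.3 = 0.471 m.
That puts it at 2.9 + 0.471 = 3.37 m from the right end.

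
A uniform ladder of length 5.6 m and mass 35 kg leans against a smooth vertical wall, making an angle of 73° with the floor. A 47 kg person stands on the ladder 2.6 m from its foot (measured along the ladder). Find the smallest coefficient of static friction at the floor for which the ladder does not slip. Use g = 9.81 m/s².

Take moments about the foot of the ladder.
Ladder weight 35×9.81 = 343.4 N acts at 2.8 m along the ladder; its horizontal arm is 2.8·cos73° = 0.8186 m → τ = 281.1 N·m clockwise.
Person: 47×9.81 = 461.1 N at 2.6 m → arm 0.7602 m → τ = 350.5 N·m clockwise.
Wall normal N acts horizontally at the top; its moment arm is the height L sinθ = 5.6·sin73° = 5.355 m, counterclockwise.
Balancing moments: N × 5.355 = 631.6, giving N = 117.9 N.
ΣFx = 0 ⇒ f = N_wall = 117.9 N. ΣFy = 0 ⇒ N_floor = 804.5 N.
μ_min = f / N_floor = 117.9 / 804.5 = 0.147.

μ_min ≈ 0.147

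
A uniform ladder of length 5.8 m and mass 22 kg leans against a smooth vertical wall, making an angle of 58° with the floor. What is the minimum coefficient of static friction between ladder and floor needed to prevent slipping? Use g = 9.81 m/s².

μ_min ≈ 0.312

Taking torques about the foot of the ladder:
Ladder weight 22×9.81 = 215.8 N acts at 2.9 m along the ladder; its horizontal arm is 2.9·cos58° = 1.537 m → τ = 331.7 N·m clockwise.
Wall normal N acts horizontally at the top; its moment arm is the height L sinθ = 5.8·sin58° = 4.919 m, counterclockwise.
Στ = 0 ⇒ N × 4.919 = 331.7 ⇒ N = 67.43 N.
ΣFx = 0 ⇒ f = N_wall = 67.43 N. ΣFy = 0 ⇒ N_floor = 215.8 N.
μ_min = f / N_floor = 67.43 / 215.8 = 0.312.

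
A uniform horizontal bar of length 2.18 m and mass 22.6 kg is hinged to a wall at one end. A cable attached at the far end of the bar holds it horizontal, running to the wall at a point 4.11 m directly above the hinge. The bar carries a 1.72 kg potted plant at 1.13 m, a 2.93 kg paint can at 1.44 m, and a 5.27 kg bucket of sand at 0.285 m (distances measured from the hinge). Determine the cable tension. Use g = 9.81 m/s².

T ≈ 165 N

Take moments about the hinge.
Beam weight: 22.6 × 9.81 = 221.7 N down at 1.09 m → arm 1.09 m, τ = 221.7 × 1.09 = 241.7 N·m clockwise.
Potted plant: 1.72 × 9.81 = 16.87 N down at 1.13 m → arm 1.13 m, τ = 16.87 × 1.13 = 19.06 N·m clockwise.
Paint can: 2.93 × 9.81 = 28.74 N down at 1.44 m → arm 1.44 m, τ = 28.74 × 1.44 = 41.39 N·m clockwise.
Bucket of sand: 5.27 × 9.81 = 51.7 N down at 0.285 m → arm 0.285 m, τ = 51.7 × 0.285 = 14.73 N·m clockwise.
Total clockwise load moment = 316.9 N·m.
The cable tension T acts at 2.18 m; only its component perpendicular to the bar, T sinθ, produces torque. sinθ = h/√(h²+d²) = 4.11/√(4.11²+2.18²) = 0.8834.
For rotational equilibrium, T × 2.18 × 0.8834 = 316.9, so T = 316.9 / 1.926 = 165 N.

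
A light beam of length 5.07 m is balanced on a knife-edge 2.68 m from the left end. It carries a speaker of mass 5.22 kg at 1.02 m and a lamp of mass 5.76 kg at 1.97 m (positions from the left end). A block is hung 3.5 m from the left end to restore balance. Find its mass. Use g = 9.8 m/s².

m ≈ 15.6 kg

Sum moments about the knife-edge (at 2.68 m from the left end) (the support reaction has zero arm there).
Speaker: 5.22 × 9.8 = 51.16 N down at 1.02 m → arm 1.66 m, τ = 51.16 × 1.66 = 84.93 N·m counterclockwise.
Lamp: 5.76 × 9.8 = 56.45 N down at 1.97 m → arm 0.71 m, τ = 56.45 × 0.71 = 40.08 N·m counterclockwise.
Net moment of known loads = 125 N·m counterclockwise.
An unknown mass m at 3.5 m has arm 0.82 m; its moment is m·g·0.82 clockwise.
For rotational equilibrium, m × 9.8 × 0.82 = 125, so m = 125 / (9.8 × 0.82) = 15.6 kg.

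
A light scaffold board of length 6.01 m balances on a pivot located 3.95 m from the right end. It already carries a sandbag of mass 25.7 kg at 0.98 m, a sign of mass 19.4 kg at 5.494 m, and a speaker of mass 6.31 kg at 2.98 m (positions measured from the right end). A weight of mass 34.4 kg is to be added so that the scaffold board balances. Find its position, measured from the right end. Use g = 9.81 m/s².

Take moments about the pivot (at 3.95 m from the right end).
Sandbag: 25.7 × 9.81 = 252.1 N down at 0.98 m → arm 2.97 m, τ = 252.1 × 2.97 = 748.7 N·m clockwise.
Sign: 19.4 × 9.81 = 190.3 N down at 5.494 m → arm 1.544 m, τ = 190.3 × 1.544 = 293.8 N·m counterclockwise.
Speaker: 6.31 × 9.81 = 61.9 N down at 2.98 m → arm 0.97 m, τ = 61.9 × 0.97 = 60.04 N·m clockwise.
Net moment of existing loads = 514.9 N·m clockwise.
The weight weighs 34.4 × 9.81 = 337.5 N and must supply an equal counterclockwise moment, so its lever arm about the pivot is 514.9 / 337.5 = 1.53 m.
That puts it at 3.95 + 1.53 = 5.48 m from the right end.

x ≈ 5.48 m from the right end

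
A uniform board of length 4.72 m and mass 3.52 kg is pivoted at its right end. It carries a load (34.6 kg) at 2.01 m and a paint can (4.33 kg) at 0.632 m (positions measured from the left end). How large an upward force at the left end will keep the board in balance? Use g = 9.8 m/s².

Taking torques about the right end:
Beam weight: 3.52 × 9.8 = 34.5 N down at 2.36 m → arm 2.36 m, τ = 34.5 × 2.36 = 81.42 N·m counterclockwise.
Load: 34.6 × 9.8 = 339.1 N down at 2.01 m → arm 2.71 m, τ = 339.1 × 2.71 = 919 N·m counterclockwise.
Paint can: 4.33 × 9.8 = 42.43 N down at 0.632 m → arm 4.088 m, τ = 42.43 × 4.088 = 173.5 N·m counterclockwise.
Net moment of the loads = 1174 N·m counterclockwise.
The upward force F acts at the left end, arm 4.72 m, giving F × 4.72 clockwise.
For rotational equilibrium, F × 4.72 = 1174, so F = 1174 / 4.72 = 249 N.

F ≈ 249 N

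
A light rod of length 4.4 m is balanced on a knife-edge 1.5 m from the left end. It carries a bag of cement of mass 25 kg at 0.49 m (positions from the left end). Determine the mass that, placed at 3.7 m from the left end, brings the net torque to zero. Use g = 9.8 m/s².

Choose the knife-edge (at 1.5 m from the left end) as the axis so the support reaction has zero arm there.
Bag of cement: 25 × 9.8 = 245 N down at 0.49 m → arm 1.01 m, τ = 245 × 1.01 = 247.4 N·m counterclockwise.
Net moment of known loads = 247.4 N·m counterclockwise.
An unknown mass m at 3.7 m has arm 2.2 m; its moment is m·g·2.2 clockwise.
For rotational equilibrium, m × 9.8 × 2.2 = 247.4, so m = 247.4 / (9.8 × 2.2) = 11.5 kg.

m ≈ 11.5 kg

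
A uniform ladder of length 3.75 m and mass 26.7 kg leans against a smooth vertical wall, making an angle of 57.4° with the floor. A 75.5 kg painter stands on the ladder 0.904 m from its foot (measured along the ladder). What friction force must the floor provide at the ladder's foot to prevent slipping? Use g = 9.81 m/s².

f ≈ 198 N

Sum moments about the foot of the ladder (the floor normal and friction both act there and drop out).
Ladder weight 26.7×9.81 = 261.9 N acts at 1.875 m along the ladder; its horizontal arm is 1.875·cos57.4° = 1.01 m → τ = 264.5 N·m clockwise.
Painter: 75.5×9.81 = 740.7 N at 0.904 m → arm 0.487 m → τ = 360.7 N·m clockwise.
Wall normal N acts horizontally at the top; its moment arm is the height L sinθ = 3.75·sin57.4° = 3.159 m, counterclockwise.
Balancing moments: N × 3.159 = 625.2, giving N = 198 N.
ΣFx = 0: friction at the foot balances the wall's push, so f = N_wall = 198 N.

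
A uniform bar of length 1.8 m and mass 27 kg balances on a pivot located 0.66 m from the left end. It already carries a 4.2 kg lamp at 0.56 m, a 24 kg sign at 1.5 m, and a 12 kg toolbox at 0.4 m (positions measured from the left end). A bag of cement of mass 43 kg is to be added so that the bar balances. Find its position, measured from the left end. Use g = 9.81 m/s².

x ≈ 0.123 m from the left end

Taking torques about the pivot (at 0.66 m from the left end):
Beam weight: 27 × 9.81 = 264.9 N down at 0.9 m → arm 0.24 m, τ = 264.9 × 0.24 = 63.58 N·m clockwise.
Lamp: 4.2 × 9.81 = 41.2 N down at 0.56 m → arm 0.1 m, τ = 41.2 × 0.1 = 4.12 N·m counterclockwise.
Sign: 24 × 9.81 = 235.4 N down at 1.5 m → arm 0.84 m, τ = 235.4 × 0.84 = 197.7 N·m clockwise.
Toolbox: 12 × 9.81 = 117.7 N down at 0.4 m → arm 0.26 m, τ = 117.7 × 0.26 = 30.6 N·m counterclockwise.
Net moment of existing loads = 226.6 N·m clockwise.
The bag of cement weighs 43 × 9.81 = 421.8 N and must supply an equal counterclockwise moment, so its lever arm about the pivot is 226.6 / 421.8 = 0.537 m.
That puts it at 0.66 − 0.537 = 0.123 m from the left end.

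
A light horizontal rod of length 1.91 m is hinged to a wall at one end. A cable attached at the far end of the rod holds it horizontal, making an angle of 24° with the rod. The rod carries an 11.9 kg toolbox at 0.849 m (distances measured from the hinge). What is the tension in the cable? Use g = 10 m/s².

T ≈ 130 N

Taking torques about the hinge:
Toolbox: 11.9 × 10 = 119 N down at 0.849 m → arm 0.849 m, τ = 119 × 0.849 = 101 N·m clockwise.
Total clockwise load moment = 101 N·m.
The cable tension T acts at 1.91 m; only its component perpendicular to the rod, T sinθ, produces torque. sin 24° = 0.4067.
Balancing moments: T × 1.91 × 0.4067 = 101, giving T = 101 / 0.7768 = 130 N.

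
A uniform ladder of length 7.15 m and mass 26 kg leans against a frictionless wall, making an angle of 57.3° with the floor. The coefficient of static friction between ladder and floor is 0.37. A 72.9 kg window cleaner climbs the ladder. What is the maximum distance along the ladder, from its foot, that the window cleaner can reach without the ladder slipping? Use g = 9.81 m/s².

Take moments about the foot of the ladder.
Ladder weight 26×9.81 = 255.1 N acts at 3.575 m along the ladder; its horizontal arm is 3.575·cos57.3° = 1.931 m → τ = 492.6 N·m clockwise.
Window cleaner weight 72.9×9.81 = 715.1 N at distance d → arm d·cos57.3° → τ = 715.1·d·0.5402 clockwise.
Wall normal N at the top has arm L sinθ = 6.017 m counterclockwise, so Στ = 0 gives N·6.017 = 492.6 + 386.3·d.
ΣFy = 0 ⇒ N_floor = 970.2 N, so the maximum friction is μ_s·N_floor = 0.37×970.2 = 359 N. ΣFx = 0 ⇒ N_wall = f, so at the slipping point N = 359 N.
Substituting: 359×6.017 = 492.6 + 386.3·d ⇒ d = (2160 − 492.6) / 386.3 = 4.32 m.

d ≈ 4.32 m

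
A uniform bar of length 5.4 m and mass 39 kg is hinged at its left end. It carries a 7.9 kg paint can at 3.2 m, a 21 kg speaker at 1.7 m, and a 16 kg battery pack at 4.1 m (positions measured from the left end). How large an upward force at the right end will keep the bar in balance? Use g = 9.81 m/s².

F ≈ 421 N

Sum moments about the left end (the unknown pivot reaction has zero arm there).
Beam weight: 39 × 9.81 = 382.6 N down at 2.7 m → arm 2.7 m, τ = 382.6 × 2.7 = 1033 N·m clockwise.
Paint can: 7.9 × 9.81 = 77.5 N down at 3.2 m → arm 3.2 m, τ = 77.5 × 3.2 = 248 N·m clockwise.
Speaker: 21 × 9.81 = 206 N down at 1.7 m → arm 1.7 m, τ = 206 × 1.7 = 350.2 N·m clockwise.
Battery pack: 16 × 9.81 = 157 N down at 4.1 m → arm 4.1 m, τ = 157 × 4.1 = 643.7 N·m clockwise.
Net moment of the loads = 2275 N·m clockwise.
The upward force F acts at the right end, arm 5.4 m, giving F × 5.4 counterclockwise.
For rotational equilibrium, F × 5.4 = 2275, so F = 2275 / 5.4 = 421 N.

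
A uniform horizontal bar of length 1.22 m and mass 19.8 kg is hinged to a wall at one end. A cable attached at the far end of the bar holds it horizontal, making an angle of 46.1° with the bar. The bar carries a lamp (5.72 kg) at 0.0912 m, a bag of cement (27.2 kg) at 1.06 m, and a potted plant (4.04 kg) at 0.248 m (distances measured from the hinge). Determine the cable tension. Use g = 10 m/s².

Take moments about the hinge.
Beam weight: 19.8 × 10 = 198 N down at 0.61 m → arm 0.61 m, τ = 198 × 0.61 = 120.8 N·m clockwise.
Lamp: 5.72 × 10 = 57.2 N down at 0.0912 m → arm 0.0912 m, τ = 57.2 × 0.0912 = 5.217 N·m clockwise.
Bag of cement: 27.2 × 10 = 272 N down at 1.06 m → arm 1.06 m, τ = 272 × 1.06 = 288.3 N·m clockwise.
Potted plant: 4.04 × 10 = 40.4 N down at 0.248 m → arm 0.248 m, τ = 40.4 × 0.248 = 10.02 N·m clockwise.
Total clockwise load moment = 424.3 N·m.
The cable tension T acts at 1.22 m; only its component perpendicular to the bar, T sinθ, produces torque. sin 46.1° = 0.7206.
For rotational equilibrium, T × 1.22 × 0.7206 = 424.3, so T = 424.3 / 0.8791 = 483 N.

T ≈ 483 N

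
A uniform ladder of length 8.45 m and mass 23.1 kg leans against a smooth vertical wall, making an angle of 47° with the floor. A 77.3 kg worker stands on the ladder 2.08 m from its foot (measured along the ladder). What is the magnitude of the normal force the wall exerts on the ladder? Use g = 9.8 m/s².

N_wall ≈ 279 N

Taking torques about the foot of the ladder:
Ladder weight 23.1×9.8 = 226.4 N acts at 4.225 m along the ladder; its horizontal arm is 4.225·cos47° = 2.881 m → τ = 652.3 N·m clockwise.
Worker: 77.3×9.8 = 757.5 N at 2.08 m → arm 1.419 m → τ = 1075 N·m clockwise.
Wall normal N acts horizontally at the top; its moment arm is the height L sinθ = 8.45·sin47° = 6.18 m, counterclockwise.
Balancing moments: N × 6.18 = 1727, giving N = 279 N.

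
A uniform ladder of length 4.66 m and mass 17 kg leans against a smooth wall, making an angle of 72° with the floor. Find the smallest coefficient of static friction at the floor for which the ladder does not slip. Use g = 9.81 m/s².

Choose the foot of the ladder as the axis so the floor normal and friction both act there and drop out.
Ladder weight 17×9.81 = 166.8 N acts at 2.33 m along the ladder; its horizontal arm is 2.33·cos72° = 0.72 m → τ = 120.1 N·m clockwise.
Wall normal N acts horizontally at the top; its moment arm is the height L sinθ = 4.66·sin72° = 4.432 m, counterclockwise.
Setting net torque to zero: N × 4.432 = 120.1 → N = 27.1 N.
ΣFx = 0 ⇒ f = N_wall = 27.1 N. ΣFy = 0 ⇒ N_floor = 166.8 N.
μ_min = f / N_floor = 27.1 / 166.8 = 0.162.

μ_min ≈ 0.162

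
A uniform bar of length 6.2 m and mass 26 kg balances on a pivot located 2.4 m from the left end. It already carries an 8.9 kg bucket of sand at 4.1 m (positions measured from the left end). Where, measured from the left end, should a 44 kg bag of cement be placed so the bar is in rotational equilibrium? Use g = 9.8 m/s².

Take moments about the pivot (at 2.4 m from the left end).
Beam weight: 26 × 9.8 = 254.8 N down at 3.1 m → arm 0.7 m, τ = 254.8 × 0.7 = 178.4 N·m clockwise.
Bucket of sand: 8.9 × 9.8 = 87.22 N down at 4.1 m → arm 1.7 m, τ = 87.22 × 1.7 = 148.3 N·m clockwise.
Net moment of existing loads = 326.7 N·m clockwise.
The bag of cement weighs 44 × 9.8 = 431.2 N and must supply an equal counterclockwise moment, so its lever arm about the pivot is 326.7 / 431.2 = 0.758 m.
That puts it at 2.4 − 0.758 = 1.64 m from the left end.

x ≈ 1.64 m from the left end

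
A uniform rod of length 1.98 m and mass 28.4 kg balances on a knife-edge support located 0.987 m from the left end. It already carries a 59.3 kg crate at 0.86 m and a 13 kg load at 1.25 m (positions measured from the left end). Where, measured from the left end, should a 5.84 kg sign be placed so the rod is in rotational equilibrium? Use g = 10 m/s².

x ≈ 1.68 m from the left end

Take moments about the knife-edge support (at 0.987 m from the left end).
Beam weight: 28.4 × 10 = 284 N down at 0.99 m → arm 0.003 m, τ = 284 × 0.003 = 0.852 N·m clockwise.
Crate: 59.3 × 10 = 593 N down at 0.86 m → arm 0.127 m, τ = 593 × 0.127 = 75.31 N·m counterclockwise.
Load: 13 × 10 = 130 N down at 1.25 m → arm 0.263 m, τ = 130 × 0.263 = 34.19 N·m clockwise.
Net moment of existing loads = 40.27 N·m counterclockwise.
The sign weighs 5.84 × 10 = 58.4 N and must supply an equal clockwise moment, so its lever arm about the knife-edge support is 40.27 / 58.4 = 0.69 m.
That puts it at 0.987 + 0.69 = 1.68 m from the left end.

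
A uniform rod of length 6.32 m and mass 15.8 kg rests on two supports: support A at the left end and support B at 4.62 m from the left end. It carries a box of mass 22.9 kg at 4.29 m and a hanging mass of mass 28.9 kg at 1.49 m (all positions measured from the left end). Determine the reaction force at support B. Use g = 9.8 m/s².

R_B ≈ 406 N

Sum moments about support A (its reaction then has zero moment arm).
Beam weight: 15.8 × 9.8 = 154.8 N down at 3.16 m → arm 3.16 m, τ = 154.8 × 3.16 = 489.2 N·m clockwise.
Box: 22.9 × 9.8 = 224.4 N down at 4.29 m → arm 4.29 m, τ = 224.4 × 4.29 = 962.7 N·m clockwise.
Hanging mass: 28.9 × 9.8 = 283.2 N down at 1.49 m → arm 1.49 m, τ = 283.2 × 1.49 = 422 N·m clockwise.
Net load moment about support A = 1874 N·m clockwise.
Reaction R at support B is upward at 4.62 m, arm 4.62 m → moment R × 4.62 counterclockwise.
Στ = 0 ⇒ R × 4.62 = 1874 ⇒ R = 406 N.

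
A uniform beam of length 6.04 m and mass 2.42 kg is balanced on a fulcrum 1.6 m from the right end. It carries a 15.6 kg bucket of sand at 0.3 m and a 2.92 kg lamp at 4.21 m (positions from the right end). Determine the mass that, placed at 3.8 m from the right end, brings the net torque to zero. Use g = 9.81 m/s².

m ≈ 4.19 kg

Take moments about the fulcrum (at 1.6 m from the right end).
Beam weight: 2.42 × 9.81 = 23.74 N down at 3.02 m → arm 1.42 m, τ = 23.74 × 1.42 = 33.71 N·m counterclockwise.
Bucket of sand: 15.6 × 9.81 = 153 N down at 0.3 m → arm 1.3 m, τ = 153 × 1.3 = 198.9 N·m clockwise.
Lamp: 2.92 × 9.81 = 28.65 N down at 4.21 m → arm 2.61 m, τ = 28.65 × 2.61 = 74.78 N·m counterclockwise.
Net moment of known loads = 90.41 N·m clockwise.
An unknown mass m at 3.8 m has arm 2.2 m; its moment is m·g·2.2 counterclockwise.
Setting net torque to zero: m × 9.81 × 2.2 = 90.41 → m = 90.41 / (9.81 × 2.2) = 4.19 kg.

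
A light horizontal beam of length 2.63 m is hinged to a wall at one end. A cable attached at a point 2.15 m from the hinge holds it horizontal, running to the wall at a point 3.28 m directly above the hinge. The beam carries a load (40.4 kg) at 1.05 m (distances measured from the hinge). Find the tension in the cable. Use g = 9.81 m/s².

T ≈ 231 N

Sum moments about the hinge (the unknown hinge reaction has zero arm there).
Load: 40.4 × 9.81 = 396.3 N down at 1.05 m → arm 1.05 m, τ = 396.3 × 1.05 = 416.1 N·m clockwise.
Total clockwise load moment = 416.1 N·m.
The cable tension T acts at 2.15 m; only its component perpendicular to the beam, T sinθ, produces torque. sinθ = h/√(h²+d²) = 3.28/√(3.28²+2.15²) = 0.8363.
Στ = 0 ⇒ T × 2.15 × 0.8363 = 416.1 ⇒ T = 416.1 / 1.798 = 231 N.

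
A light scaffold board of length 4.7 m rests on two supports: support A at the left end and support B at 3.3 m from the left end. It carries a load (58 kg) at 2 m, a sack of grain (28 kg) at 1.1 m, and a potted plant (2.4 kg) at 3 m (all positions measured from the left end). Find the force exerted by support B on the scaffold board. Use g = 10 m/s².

Take moments about support A.
Load: 58 × 10 = 580 N down at 2 m → arm 2 m, τ = 580 × 2 = 1160 N·m clockwise.
Sack of grain: 28 × 10 = 280 N down at 1.1 m → arm 1.1 m, τ = 280 × 1.1 = 308 N·m clockwise.
Potted plant: 2.4 × 10 = 24 N down at 3 m → arm 3 m, τ = 24 × 3 = 72 N·m clockwise.
Net load moment about support A = 1540 N·m clockwise.
Reaction R at support B is upward at 3.3 m, arm 3.3 m → moment R × 3.3 counterclockwise.
Στ = 0 ⇒ R × 3.3 = 1540 ⇒ R = 467 N.

R_B ≈ 467 N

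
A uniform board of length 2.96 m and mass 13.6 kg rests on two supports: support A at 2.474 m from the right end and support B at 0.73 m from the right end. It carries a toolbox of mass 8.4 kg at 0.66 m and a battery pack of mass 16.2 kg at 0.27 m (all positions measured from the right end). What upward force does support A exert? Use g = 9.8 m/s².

R_A ≈ 12.1 N

Choose support B as the axis so its reaction then has zero moment arm.
Beam weight: 13.6 × 9.8 = 133.3 N down at 1.48 m → arm 0.75 m, τ = 133.3 × 0.75 = 99.98 N·m counterclockwise.
Toolbox: 8.4 × 9.8 = 82.32 N down at 0.66 m → arm 0.07 m, τ = 82.32 × 0.07 = 5.762 N·m clockwise.
Battery pack: 16.2 × 9.8 = 158.8 N down at 0.27 m → arm 0.46 m, τ = 158.8 × 0.46 = 73.05 N·m clockwise.
Net load moment about support B = 21.17 N·m counterclockwise.
Reaction R at support A is upward at 2.474 m, arm 1.744 m → moment R × 1.744 clockwise.
For rotational equilibrium, R × 1.744 = 21.17, so R = 12.1 N.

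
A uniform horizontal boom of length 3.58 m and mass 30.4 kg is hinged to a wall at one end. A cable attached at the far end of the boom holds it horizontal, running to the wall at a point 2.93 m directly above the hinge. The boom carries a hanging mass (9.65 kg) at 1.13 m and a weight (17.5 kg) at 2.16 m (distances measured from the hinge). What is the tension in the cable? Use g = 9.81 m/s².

T ≈ 446 N

About the hinge:
Beam weight: 30.4 × 9.81 = 298.2 N down at 1.79 m → arm 1.79 m, τ = 298.2 × 1.79 = 533.8 N·m clockwise.
Hanging mass: 9.65 × 9.81 = 94.67 N down at 1.13 m → arm 1.13 m, τ = 94.67 × 1.13 = 107 N·m clockwise.
Weight: 17.5 × 9.81 = 171.7 N down at 2.16 m → arm 2.16 m, τ = 171.7 × 2.16 = 370.9 N·m clockwise.
Total clockwise load moment = 1012 N·m.
The cable tension T acts at 3.58 m; only its component perpendicular to the boom, T sinθ, produces torque. sinθ = h/√(h²+d²) = 2.93/√(2.93²+3.58²) = 0.6334.
Balancing moments: T × 3.58 × 0.6334 = 1012, giving T = 1012 / 2.268 = 446 N.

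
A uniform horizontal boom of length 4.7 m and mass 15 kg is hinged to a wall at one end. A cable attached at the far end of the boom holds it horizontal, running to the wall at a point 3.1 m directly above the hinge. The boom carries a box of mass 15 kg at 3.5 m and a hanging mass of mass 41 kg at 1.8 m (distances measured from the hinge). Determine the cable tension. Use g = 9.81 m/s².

T ≈ 612 N

Taking torques about the hinge:
Beam weight: 15 × 9.81 = 147.2 N down at 2.35 m → arm 2.35 m, τ = 147.2 × 2.35 = 345.9 N·m clockwise.
Box: 15 × 9.81 = 147.2 N down at 3.5 m → arm 3.5 m, τ = 147.2 × 3.5 = 515.2 N·m clockwise.
Hanging mass: 41 × 9.81 = 402.2 N down at 1.8 m → arm 1.8 m, τ = 402.2 × 1.8 = 724 N·m clockwise.
Total clockwise load moment = 1585 N·m.
The cable tension T acts at 4.7 m; only its component perpendicular to the boom, T sinθ, produces torque. sinθ = h/√(h²+d²) = 3.1/√(3.1²+4.7²) = 0.5506.
For rotational equilibrium, T × 4.7 × 0.5506 = 1585, so T = 1585 / 2.588 = 612 N.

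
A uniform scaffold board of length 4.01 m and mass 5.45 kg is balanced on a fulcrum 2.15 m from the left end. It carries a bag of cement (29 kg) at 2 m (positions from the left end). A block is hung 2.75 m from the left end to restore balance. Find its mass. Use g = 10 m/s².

m ≈ 8.57 kg

Take moments about the fulcrum (at 2.15 m from the left end).
Beam weight: 5.45 × 10 = 54.5 N down at 2.005 m → arm 0.145 m, τ = 54.5 × 0.145 = 7.902 N·m counterclockwise.
Bag of cement: 29 × 10 = 290 N down at 2 m → arm 0.15 m, τ = 290 × 0.15 = 43.5 N·m counterclockwise.
Net moment of known loads = 51.4 N·m counterclockwise.
An unknown mass m at 2.75 m has arm 0.6 m; its moment is m·g·0.6 clockwise.
Στ = 0 ⇒ m × 10 × 0.6 = 51.4 ⇒ m = 51.4 / (10 × 0.6) = 8.57 kg.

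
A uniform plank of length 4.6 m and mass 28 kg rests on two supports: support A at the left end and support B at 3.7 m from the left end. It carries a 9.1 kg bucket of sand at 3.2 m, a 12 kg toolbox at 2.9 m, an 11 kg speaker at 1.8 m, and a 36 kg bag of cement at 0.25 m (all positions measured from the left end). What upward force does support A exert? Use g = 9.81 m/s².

Sum moments about support B (its reaction then has zero moment arm).
Beam weight: 28 × 9.81 = 274.7 N down at 2.3 m → arm 1.4 m, τ = 274.7 × 1.4 = 384.6 N·m counterclockwise.
Bucket of sand: 9.1 × 9.81 = 89.27 N down at 3.2 m → arm 0.5 m, τ = 89.27 × 0.5 = 44.63 N·m counterclockwise.
Toolbox: 12 × 9.81 = 117.7 N down at 2.9 m → arm 0.8 m, τ = 117.7 × 0.8 = 94.16 N·m counterclockwise.
Speaker: 11 × 9.81 = 107.9 N down at 1.8 m → arm 1.9 m, τ = 107.9 × 1.9 = 205 N·m counterclockwise.
Bag of cement: 36 × 9.81 = 353.2 N down at 0.25 m → arm 3.45 m, τ = 353.2 × 3.45 = 1219 N·m counterclockwise.
Net load moment about support B = 1947 N·m counterclockwise.
Reaction R at support A is upward at 0 m, arm 3.7 m → moment R × 3.7 clockwise.
Setting net torque to zero: R × 3.7 = 1947 → R = 526 N.

R_A ≈ 526 N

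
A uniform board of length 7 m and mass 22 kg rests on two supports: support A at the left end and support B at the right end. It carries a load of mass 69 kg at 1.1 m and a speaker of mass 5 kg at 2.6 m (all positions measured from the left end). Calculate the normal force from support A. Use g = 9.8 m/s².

Sum moments about support B (its reaction then has zero moment arm).
Beam weight: 22 × 9.8 = 215.6 N down at 3.5 m → arm 3.5 m, τ = 215.6 × 3.5 = 754.6 N·m counterclockwise.
Load: 69 × 9.8 = 676.2 N down at 1.1 m → arm 5.9 m, τ = 676.2 × 5.9 = 3990 N·m counterclockwise.
Speaker: 5 × 9.8 = 49 N down at 2.6 m → arm 4.4 m, τ = 49 × 4.4 = 215.6 N·m counterclockwise.
Net load moment about support B = 4960 N·m counterclockwise.
Reaction R at support A is upward at 0 m, arm 7 m → moment R × 7 clockwise.
Setting net torque to zero: R × 7 = 4960 → R = 709 N.

R_A ≈ 709 N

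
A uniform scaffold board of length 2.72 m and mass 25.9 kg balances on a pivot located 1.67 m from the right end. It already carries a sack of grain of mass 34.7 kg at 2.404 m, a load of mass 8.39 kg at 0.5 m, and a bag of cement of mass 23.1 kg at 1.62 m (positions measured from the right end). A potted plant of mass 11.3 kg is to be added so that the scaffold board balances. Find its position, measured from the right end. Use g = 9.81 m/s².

x ≈ 1.1 m from the right end

Sum moments about the pivot (at 1.67 m from the right end) (the support reaction has zero arm there).
Beam weight: 25.9 × 9.81 = 254.1 N down at 1.36 m → arm 0.31 m, τ = 254.1 × 0.31 = 78.77 N·m clockwise.
Sack of grain: 34.7 × 9.81 = 340.4 N down at 2.404 m → arm 0.734 m, τ = 340.4 × 0.734 = 249.9 N·m counterclockwise.
Load: 8.39 × 9.81 = 82.31 N down at 0.5 m → arm 1.17 m, τ = 82.31 × 1.17 = 96.3 N·m clockwise.
Bag of cement: 23.1 × 9.81 = 226.6 N down at 1.62 m → arm 0.05 m, τ = 226.6 × 0.05 = 11.33 N·m clockwise.
Net moment of existing loads = 63.5 N·m counterclockwise.
The potted plant weighs 11.3 × 9.81 = 110.9 N and must supply an equal clockwise moment, so its lever arm about the pivot is 63.5 / 110.9 = 0.573 m.
That puts it at 1.67 − 0.573 = 1.1 m from the right end.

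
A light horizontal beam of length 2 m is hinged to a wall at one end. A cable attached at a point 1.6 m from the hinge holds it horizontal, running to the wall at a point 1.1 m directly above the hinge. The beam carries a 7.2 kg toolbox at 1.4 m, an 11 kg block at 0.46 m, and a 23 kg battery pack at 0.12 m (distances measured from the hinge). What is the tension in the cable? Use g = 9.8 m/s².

Taking torques about the hinge:
Toolbox: 7.2 × 9.8 = 70.56 N down at 1.4 m → arm 1.4 m, τ = 70.56 × 1.4 = 98.78 N·m clockwise.
Block: 11 × 9.8 = 107.8 N down at 0.46 m → arm 0.46 m, τ = 107.8 × 0.46 = 49.59 N·m clockwise.
Battery pack: 23 × 9.8 = 225.4 N down at 0.12 m → arm 0.12 m, τ = 225.4 × 0.12 = 27.05 N·m clockwise.
Total clockwise load moment = 175.4 N·m.
The cable tension T acts at 1.6 m; only its component perpendicular to the beam, T sinθ, produces torque. sinθ = h/√(h²+d²) = 1.1/√(1.1²+1.6²) = 0.5665.
For rotational equilibrium, T × 1.6 × 0.5665 = 175.4, so T = 175.4 / 0.9064 = 194 N.

T ≈ 194 N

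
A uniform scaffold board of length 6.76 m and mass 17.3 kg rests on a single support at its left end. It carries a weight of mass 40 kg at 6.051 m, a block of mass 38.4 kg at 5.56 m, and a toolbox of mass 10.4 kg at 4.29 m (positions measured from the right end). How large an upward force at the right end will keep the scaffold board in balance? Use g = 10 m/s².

F ≈ 235 N

Choose the left end as the axis so the unknown pivot reaction has zero arm there.
Beam weight: 17.3 × 10 = 173 N down at 3.38 m → arm 3.38 m, τ = 173 × 3.38 = 584.7 N·m clockwise.
Weight: 40 × 10 = 400 N down at 6.051 m → arm 0.709 m, τ = 400 × 0.709 = 283.6 N·m clockwise.
Block: 38.4 × 10 = 384 N down at 5.56 m → arm 1.2 m, τ = 384 × 1.2 = 460.8 N·m clockwise.
Toolbox: 10.4 × 10 = 104 N down at 4.29 m → arm 2.47 m, τ = 104 × 2.47 = 256.9 N·m clockwise.
Net moment of the loads = 1586 N·m clockwise.
The upward force F acts at the right end, arm 6.76 m, giving F × 6.76 counterclockwise.
Setting net torque to zero: F × 6.76 = 1586 → F = 1586 / 6.76 = 235 N.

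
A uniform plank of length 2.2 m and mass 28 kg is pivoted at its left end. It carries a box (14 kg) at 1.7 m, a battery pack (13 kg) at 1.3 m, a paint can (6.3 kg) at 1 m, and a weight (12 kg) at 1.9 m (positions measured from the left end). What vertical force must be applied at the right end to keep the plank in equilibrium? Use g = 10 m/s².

F ≈ 457 N

Sum moments about the left end (the unknown pivot reaction has zero arm there).
Beam weight: 28 × 10 = 280 N down at 1.1 m → arm 1.1 m, τ = 280 × 1.1 = 308 N·m clockwise.
Box: 14 × 10 = 140 N down at 1.7 m → arm 1.7 m, τ = 140 × 1.7 = 238 N·m clockwise.
Battery pack: 13 × 10 = 130 N down at 1.3 m → arm 1.3 m, τ = 130 × 1.3 = 169 N·m clockwise.
Paint can: 6.3 × 10 = 63 N down at 1 m → arm 1 m, τ = 63 × 1 = 63 N·m clockwise.
Weight: 12 × 10 = 120 N down at 1.9 m → arm 1.9 m, τ = 120 × 1.9 = 228 N·m clockwise.
Net moment of the loads = 1006 N·m clockwise.
The upward force F acts at the right end, arm 2.2 m, giving F × 2.2 counterclockwise.
For rotational equilibrium, F × 2.2 = 1006, so F = 1006 / 2.2 = 457 N.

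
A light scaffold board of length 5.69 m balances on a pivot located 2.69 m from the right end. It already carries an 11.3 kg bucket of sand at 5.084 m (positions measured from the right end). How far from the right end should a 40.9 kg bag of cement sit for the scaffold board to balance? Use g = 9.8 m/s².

Sum moments about the pivot (at 2.69 m from the right end) (the support reaction has zero arm there).
Bucket of sand: 11.3 × 9.8 = 110.7 N down at 5.084 m → arm 2.394 m, τ = 110.7 × 2.394 = 265 N·m counterclockwise.
Net moment of existing loads = 265 N·m counterclockwise.
The bag of cement weighs 40.9 × 9.8 = 400.8 N and must supply an equal clockwise moment, so its lever arm about the pivot is 265 / 400.8 = 0.661 m.
That puts it at 2.69 − 0.661 = 2.03 m from the right end.

x ≈ 2.03 m from the right end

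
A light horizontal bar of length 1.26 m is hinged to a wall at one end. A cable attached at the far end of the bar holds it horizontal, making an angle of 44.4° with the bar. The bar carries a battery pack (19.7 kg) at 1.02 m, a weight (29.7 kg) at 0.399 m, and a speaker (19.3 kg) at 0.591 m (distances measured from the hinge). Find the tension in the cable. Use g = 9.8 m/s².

T ≈ 482 N

About the hinge:
Battery pack: 19.7 × 9.8 = 193.1 N down at 1.02 m → arm 1.02 m, τ = 193.1 × 1.02 = 197 N·m clockwise.
Weight: 29.7 × 9.8 = 291.1 N down at 0.399 m → arm 0.399 m, τ = 291.1 × 0.399 = 116.1 N·m clockwise.
Speaker: 19.3 × 9.8 = 189.1 N down at 0.591 m → arm 0.591 m, τ = 189.1 × 0.591 = 111.8 N·m clockwise.
Total clockwise load moment = 424.9 N·m.
The cable tension T acts at 1.26 m; only its component perpendicular to the bar, T sinθ, produces torque. sin 44.4° = 0.6997.
Setting net torque to zero: T × 1.26 × 0.6997 = 424.9 → T = 424.9 / 0.8816 = 482 N.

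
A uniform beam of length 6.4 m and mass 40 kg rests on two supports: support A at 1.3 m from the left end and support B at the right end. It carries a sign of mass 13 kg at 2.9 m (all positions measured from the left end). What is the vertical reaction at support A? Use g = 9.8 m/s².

R_A ≈ 333 N

Taking torques about support B:
Beam weight: 40 × 9.8 = 392 N down at 3.2 m → arm 3.2 m, τ = 392 × 3.2 = 1254 N·m counterclockwise.
Sign: 13 × 9.8 = 127.4 N down at 2.9 m → arm 3.5 m, τ = 127.4 × 3.5 = 445.9 N·m counterclockwise.
Net load moment about support B = 1700 N·m counterclockwise.
Reaction R at support A is upward at 1.3 m, arm 5.1 m → moment R × 5.1 clockwise.
For rotational equilibrium, R × 5.1 = 1700, so R = 333 N.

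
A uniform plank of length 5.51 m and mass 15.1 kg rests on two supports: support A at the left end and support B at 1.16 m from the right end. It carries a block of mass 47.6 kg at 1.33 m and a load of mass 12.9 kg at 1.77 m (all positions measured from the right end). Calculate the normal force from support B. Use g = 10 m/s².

R_B ≈ 664 N

Sum moments about support A (its reaction then has zero moment arm).
Beam weight: 15.1 × 10 = 151 N down at 2.755 m → arm 2.755 m, τ = 151 × 2.755 = 416 N·m clockwise.
Block: 47.6 × 10 = 476 N down at 1.33 m → arm 4.18 m, τ = 476 × 4.18 = 1990 N·m clockwise.
Load: 12.9 × 10 = 129 N down at 1.77 m → arm 3.74 m, τ = 129 × 3.74 = 482.5 N·m clockwise.
Net load moment about support A = 2888 N·m clockwise.
Reaction R at support B is upward at 1.16 m, arm 4.35 m → moment R × 4.35 counterclockwise.
Setting net torque to zero: R × 4.35 = 2888 → R = 664 N.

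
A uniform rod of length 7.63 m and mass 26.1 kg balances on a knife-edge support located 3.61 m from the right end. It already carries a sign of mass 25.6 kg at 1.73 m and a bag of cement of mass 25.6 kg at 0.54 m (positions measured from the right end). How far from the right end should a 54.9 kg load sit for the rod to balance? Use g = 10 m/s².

Sum moments about the knife-edge support (at 3.61 m from the right end) (the support reaction has zero arm there).
Beam weight: 26.1 × 10 = 261 N down at 3.815 m → arm 0.205 m, τ = 261 × 0.205 = 53.5 N·m counterclockwise.
Sign: 25.6 × 10 = 256 N down at 1.73 m → arm 1.88 m, τ = 256 × 1.88 = 481.3 N·m clockwise.
Bag of cement: 25.6 × 10 = 256 N down at 0.54 m → arm 3.07 m, τ = 256 × 3.07 = 785.9 N·m clockwise.
Net moment of existing loads = 1214 N·m clockwise.
The load weighs 54.9 × 10 = 549 N and must supply an equal counterclockwise moment, so its lever arm about the knife-edge support is 1214 / 549 = 2.21 m.
That puts it at 3.61 + 2.21 = 5.82 m from the right end.

x ≈ 5.82 m from the right end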